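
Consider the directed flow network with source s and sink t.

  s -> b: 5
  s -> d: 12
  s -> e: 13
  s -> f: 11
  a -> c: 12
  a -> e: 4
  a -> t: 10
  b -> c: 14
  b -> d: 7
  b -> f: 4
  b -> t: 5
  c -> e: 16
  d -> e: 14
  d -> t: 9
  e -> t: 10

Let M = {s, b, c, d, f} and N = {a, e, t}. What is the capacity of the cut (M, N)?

57

Edges leaving {s, b, c, d, f}: s→e (13), b→t (5), c→e (16), d→e (14), d→t (9).
Cut capacity = 13 + 5 + 16 + 14 + 9 = 57.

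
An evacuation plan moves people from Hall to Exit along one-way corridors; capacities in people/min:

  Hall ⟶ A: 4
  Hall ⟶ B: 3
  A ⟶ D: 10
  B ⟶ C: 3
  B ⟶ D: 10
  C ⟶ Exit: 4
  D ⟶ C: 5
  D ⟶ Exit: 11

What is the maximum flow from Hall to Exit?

7

Augment Hall→A→D→Exit: bottleneck 4, flow now 4.
Augment Hall→B→C→Exit: bottleneck 3, flow now 7.
No augmenting path remains; maximum flow = 7.
In the residual graph, reachable from Hall: {Hall}.
Min-cut edges: Hall→A (4), Hall→B (3); capacity 4 + 3 = 7.
This cut is saturated, so no flow can exceed 7.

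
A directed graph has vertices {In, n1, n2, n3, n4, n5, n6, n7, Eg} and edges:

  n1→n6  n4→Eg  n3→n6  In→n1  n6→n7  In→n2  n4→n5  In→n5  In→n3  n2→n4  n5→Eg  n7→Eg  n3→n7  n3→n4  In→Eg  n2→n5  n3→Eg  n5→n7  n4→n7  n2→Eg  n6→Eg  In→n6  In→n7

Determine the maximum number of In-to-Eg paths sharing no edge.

Assign every edge capacity 1; by Menger, the answer equals the max flow.
Path In→Eg (+1); total 1.
Path In→n2→Eg (+1); total 2.
Path In→n3→Eg (+1); total 3.
Path In→n5→Eg (+1); total 4.
Path In→n6→Eg (+1); total 5.
Path In→n7→Eg (+1); total 6.
No residual In→Eg path; max flow = 6.
Certifying cut of size 6: {In→Eg, In→n2, In→n3, In→n5, n6→Eg, n7→Eg}.

6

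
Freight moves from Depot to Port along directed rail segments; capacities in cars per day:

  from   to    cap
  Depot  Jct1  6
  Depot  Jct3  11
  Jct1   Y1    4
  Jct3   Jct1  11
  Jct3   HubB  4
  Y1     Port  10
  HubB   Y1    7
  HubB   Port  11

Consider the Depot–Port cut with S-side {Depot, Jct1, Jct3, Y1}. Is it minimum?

No — its capacity is 14, but the minimum cut has capacity 8.

Given cut capacity: 4 + 10 = 14.
Augment Depot→Jct1→Y1→Port: bottleneck 4, flow now 4.
Augment Depot→Jct3→HubB→Port: bottleneck 4, flow now 8.
No augmenting path remains; maximum flow = 8.
In the residual graph, reachable from Depot: {Depot, Jct1, Jct3}.
Min-cut edges: Jct1→Y1 (4), Jct3→HubB (4); capacity 4 + 4 = 8.
Cut capacity 14 exceeds the max flow 8, so it is not minimum.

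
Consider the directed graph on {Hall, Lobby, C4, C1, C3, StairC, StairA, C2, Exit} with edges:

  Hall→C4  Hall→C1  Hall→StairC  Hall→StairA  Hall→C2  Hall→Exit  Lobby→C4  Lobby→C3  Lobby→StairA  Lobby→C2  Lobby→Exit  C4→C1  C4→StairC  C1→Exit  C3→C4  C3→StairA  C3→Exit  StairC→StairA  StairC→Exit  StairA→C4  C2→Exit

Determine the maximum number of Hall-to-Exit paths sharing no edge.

Assign every edge capacity 1; by Menger, the answer equals the max flow.
Path Hall→Exit (+1); total 1.
Path Hall→C1→Exit (+1); total 2.
Path Hall→StairC→Exit (+1); total 3.
Path Hall→C2→Exit (+1); total 4.
No residual Hall→Exit path; max flow = 4.
Certifying cut of size 4: {C1→Exit, Hall→C2, Hall→Exit, StairC→Exit}.

4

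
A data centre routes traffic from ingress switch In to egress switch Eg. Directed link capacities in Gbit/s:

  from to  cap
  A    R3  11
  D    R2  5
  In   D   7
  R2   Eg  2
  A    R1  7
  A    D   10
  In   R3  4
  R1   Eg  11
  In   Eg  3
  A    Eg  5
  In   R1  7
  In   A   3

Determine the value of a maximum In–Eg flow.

15

Augment In→Eg: bottleneck 3, flow now 3.
Augment In→A→Eg: bottleneck 3, flow now 6.
Augment In→R1→Eg: bottleneck 7, flow now 13.
Augment In→D→R2→Eg: bottleneck 2, flow now 15.
No augmenting path remains; maximum flow = 15.
In the residual graph, reachable from In: {In, R3, D, R2}.
Min-cut edges: In→A (3), In→R1 (7), In→Eg (3), R2→Eg (2); capacity 3 + 7 + 3 + 2 = 15.
This cut is saturated, so no flow can exceed 15.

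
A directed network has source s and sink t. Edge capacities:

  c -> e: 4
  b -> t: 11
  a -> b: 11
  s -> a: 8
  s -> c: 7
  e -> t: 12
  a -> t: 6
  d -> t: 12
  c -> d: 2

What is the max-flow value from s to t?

14

Augment s→a→t: bottleneck 6, flow now 6.
Augment s→a→b→t: bottleneck 2, flow now 8.
Augment s→c→d→t: bottleneck 2, flow now 10.
Augment s→c→e→t: bottleneck 4, flow now 14.
No augmenting path remains; maximum flow = 14.
In the residual graph, reachable from s: {s, c}.
Min-cut edges: s→a (8), c→d (2), c→e (4); capacity 8 + 2 + 4 = 14.
This cut is saturated, so no flow can exceed 14.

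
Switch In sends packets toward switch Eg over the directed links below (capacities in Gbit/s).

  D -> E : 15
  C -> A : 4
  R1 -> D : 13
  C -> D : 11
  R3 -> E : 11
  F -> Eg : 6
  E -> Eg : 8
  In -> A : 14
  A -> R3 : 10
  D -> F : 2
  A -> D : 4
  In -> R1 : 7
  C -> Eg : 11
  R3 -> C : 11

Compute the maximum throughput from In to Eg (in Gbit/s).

20

Augment In→R1→D→F→Eg: bottleneck 2, flow now 2.
Augment In→R1→D→E→Eg: bottleneck 5, flow now 7.
Augment In→A→D→E→Eg: bottleneck 3, flow now 10.
Augment In→A→R3→C→Eg: bottleneck 10, flow now 20.
No augmenting path remains; maximum flow = 20.
In the residual graph, reachable from In: {In, R1, A, D, E}.
Min-cut edges: A→R3 (10), D→F (2), E→Eg (8); capacity 10 + 2 + 8 = 20.
This cut is saturated, so no flow can exceed 20.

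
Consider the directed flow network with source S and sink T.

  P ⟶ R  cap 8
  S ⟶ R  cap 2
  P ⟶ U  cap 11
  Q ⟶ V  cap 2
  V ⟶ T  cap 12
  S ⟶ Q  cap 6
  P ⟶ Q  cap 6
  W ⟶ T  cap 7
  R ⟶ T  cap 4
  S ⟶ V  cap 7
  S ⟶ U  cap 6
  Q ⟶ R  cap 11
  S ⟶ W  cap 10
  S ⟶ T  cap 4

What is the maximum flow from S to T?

24

Augment S→T: bottleneck 4, flow now 4.
Augment S→R→T: bottleneck 2, flow now 6.
Augment S→V→T: bottleneck 7, flow now 13.
Augment S→W→T: bottleneck 7, flow now 20.
Augment S→Q→R→T: bottleneck 2, flow now 22.
Augment S→Q→V→T: bottleneck 2, flow now 24.
No augmenting path remains; maximum flow = 24.
In the residual graph, reachable from S: {S, Q, R, U, W}.
Min-cut edges: S→V (7), S→T (4), Q→V (2), R→T (4), W→T (7); capacity 7 + 4 + 2 + 4 + 7 = 24.
This cut is saturated, so no flow can exceed 24.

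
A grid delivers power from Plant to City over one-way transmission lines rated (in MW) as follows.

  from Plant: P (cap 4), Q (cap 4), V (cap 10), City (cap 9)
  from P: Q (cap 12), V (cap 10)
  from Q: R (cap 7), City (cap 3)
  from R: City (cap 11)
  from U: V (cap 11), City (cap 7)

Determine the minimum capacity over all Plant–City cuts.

17

Augment Plant→City: bottleneck 9, flow now 9.
Augment Plant→Q→City: bottleneck 3, flow now 12.
Augment Plant→Q→R→City: bottleneck 1, flow now 13.
Augment Plant→P→Q→R→City: bottleneck 4, flow now 17.
No augmenting path remains; maximum flow = 17.
By max-flow min-cut, the minimum cut capacity equals the max flow.
In the residual graph, reachable from Plant: {Plant, V}.
Min-cut edges: Plant→P (4), Plant→Q (4), Plant→City (9); capacity 4 + 4 + 9 = 17.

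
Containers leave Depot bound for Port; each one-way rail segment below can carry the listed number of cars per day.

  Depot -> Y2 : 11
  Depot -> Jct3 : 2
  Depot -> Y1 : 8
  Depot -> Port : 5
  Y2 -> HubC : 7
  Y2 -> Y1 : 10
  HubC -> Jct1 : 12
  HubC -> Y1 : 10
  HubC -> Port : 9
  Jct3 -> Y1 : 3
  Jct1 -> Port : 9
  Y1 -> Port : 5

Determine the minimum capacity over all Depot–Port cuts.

Augment Depot→Port: bottleneck 5, flow now 5.
Augment Depot→Y1→Port: bottleneck 5, flow now 10.
Augment Depot→Y2→HubC→Port: bottleneck 7, flow now 17.
No augmenting path remains; maximum flow = 17.
By max-flow min-cut, the minimum cut capacity equals the max flow.
In the residual graph, reachable from Depot: {Depot, Y2, Jct3, Y1}.
Min-cut edges: Depot→Port (5), Y2→HubC (7), Y1→Port (5); capacity 5 + 7 + 5 = 17.

17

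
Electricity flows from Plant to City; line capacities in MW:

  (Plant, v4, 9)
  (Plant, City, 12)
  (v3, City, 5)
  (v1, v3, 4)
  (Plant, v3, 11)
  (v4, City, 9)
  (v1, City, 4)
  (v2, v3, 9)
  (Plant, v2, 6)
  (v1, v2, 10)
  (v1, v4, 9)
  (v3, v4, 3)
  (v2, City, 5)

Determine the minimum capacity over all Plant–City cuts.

31

Augment Plant→City: bottleneck 12, flow now 12.
Augment Plant→v2→City: bottleneck 5, flow now 17.
Augment Plant→v3→City: bottleneck 5, flow now 22.
Augment Plant→v4→City: bottleneck 9, flow now 31.
No augmenting path remains; maximum flow = 31.
By max-flow min-cut, the minimum cut capacity equals the max flow.
In the residual graph, reachable from Plant: {Plant, v2, v3, v4}.
Min-cut edges: Plant→City (12), v2→City (5), v3→City (5), v4→City (9); capacity 12 + 5 + 5 + 9 = 31.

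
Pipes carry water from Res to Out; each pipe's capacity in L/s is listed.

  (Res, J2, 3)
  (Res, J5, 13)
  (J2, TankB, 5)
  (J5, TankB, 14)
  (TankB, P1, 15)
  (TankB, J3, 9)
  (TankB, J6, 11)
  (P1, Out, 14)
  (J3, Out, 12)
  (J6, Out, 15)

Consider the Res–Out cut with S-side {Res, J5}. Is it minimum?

Given cut capacity: 3 + 14 = 17.
Augment Res→J2→TankB→P1→Out: bottleneck 3, flow now 3.
Augment Res→J5→TankB→P1→Out: bottleneck 11, flow now 14.
Augment Res→J5→TankB→J3→Out: bottleneck 2, flow now 16.
No augmenting path remains; maximum flow = 16.
In the residual graph, reachable from Res: {Res}.
Min-cut edges: Res→J2 (3), Res→J5 (13); capacity 3 + 13 = 16.
Cut capacity 17 exceeds the max flow 16, so it is not minimum.

No — its capacity is 17, but the minimum cut has capacity 16.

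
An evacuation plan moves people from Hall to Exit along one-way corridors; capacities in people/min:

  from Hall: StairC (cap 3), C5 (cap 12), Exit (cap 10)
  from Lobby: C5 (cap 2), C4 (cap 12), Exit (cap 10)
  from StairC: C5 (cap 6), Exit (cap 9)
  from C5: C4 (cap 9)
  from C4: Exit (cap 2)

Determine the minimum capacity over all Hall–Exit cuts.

15

Augment Hall→Exit: bottleneck 10, flow now 10.
Augment Hall→StairC→Exit: bottleneck 3, flow now 13.
Augment Hall→C5→C4→Exit: bottleneck 2, flow now 15.
No augmenting path remains; maximum flow = 15.
By max-flow min-cut, the minimum cut capacity equals the max flow.
In the residual graph, reachable from Hall: {Hall, C5, C4}.
Min-cut edges: Hall→StairC (3), Hall→Exit (10), C4→Exit (2); capacity 3 + 10 + 2 = 15.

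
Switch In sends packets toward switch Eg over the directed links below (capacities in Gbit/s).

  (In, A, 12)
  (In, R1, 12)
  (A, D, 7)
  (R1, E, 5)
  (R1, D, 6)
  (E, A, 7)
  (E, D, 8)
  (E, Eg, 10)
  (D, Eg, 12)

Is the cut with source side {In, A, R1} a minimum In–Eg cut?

No — its capacity is 18, but the minimum cut has capacity 17.

Given cut capacity: 7 + 5 + 6 = 18.
Augment In→A→D→Eg: bottleneck 7, flow now 7.
Augment In→R1→E→Eg: bottleneck 5, flow now 12.
Augment In→R1→D→Eg: bottleneck 5, flow now 17.
No augmenting path remains; maximum flow = 17.
In the residual graph, reachable from In: {In, A, R1, D}.
Min-cut edges: R1→E (5), D→Eg (12); capacity 5 + 12 = 17.
Cut capacity 18 exceeds the max flow 17, so it is not minimum.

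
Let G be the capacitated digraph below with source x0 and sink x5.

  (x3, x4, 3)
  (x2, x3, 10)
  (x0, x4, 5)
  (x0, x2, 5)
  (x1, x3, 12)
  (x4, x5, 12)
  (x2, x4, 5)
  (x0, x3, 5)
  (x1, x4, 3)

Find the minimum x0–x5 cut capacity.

Augment x0→x4→x5: bottleneck 5, flow now 5.
Augment x0→x2→x4→x5: bottleneck 5, flow now 10.
Augment x0→x3→x4→x5: bottleneck 2, flow now 12.
No augmenting path remains; maximum flow = 12.
By max-flow min-cut, the minimum cut capacity equals the max flow.
In the residual graph, reachable from x0: {x0, x2, x3, x4}.
Min-cut edges: x4→x5 (12); capacity 12 = 12.

12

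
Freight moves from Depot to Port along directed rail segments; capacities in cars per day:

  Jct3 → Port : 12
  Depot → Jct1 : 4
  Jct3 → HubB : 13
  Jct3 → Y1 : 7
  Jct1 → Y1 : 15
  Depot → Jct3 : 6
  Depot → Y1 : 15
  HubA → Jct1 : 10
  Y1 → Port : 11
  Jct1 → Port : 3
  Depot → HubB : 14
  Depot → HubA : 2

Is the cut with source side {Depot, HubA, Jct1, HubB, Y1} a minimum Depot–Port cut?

Given cut capacity: 6 + 3 + 11 = 20.
Augment Depot→Jct1→Port: bottleneck 3, flow now 3.
Augment Depot→Jct3→Port: bottleneck 6, flow now 9.
Augment Depot→Y1→Port: bottleneck 11, flow now 20.
No augmenting path remains; maximum flow = 20.
Cut capacity 20 equals the max flow, so it is a minimum cut.

Yes — it is a minimum cut (capacity 20).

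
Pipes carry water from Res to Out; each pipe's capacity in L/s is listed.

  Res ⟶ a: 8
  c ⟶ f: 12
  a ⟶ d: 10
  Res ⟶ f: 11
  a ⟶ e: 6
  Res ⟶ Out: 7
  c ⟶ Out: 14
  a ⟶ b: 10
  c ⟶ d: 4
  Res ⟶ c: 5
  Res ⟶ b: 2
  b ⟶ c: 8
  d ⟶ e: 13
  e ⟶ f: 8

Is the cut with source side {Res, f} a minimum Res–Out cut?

Given cut capacity: 8 + 2 + 5 + 7 = 22.
Augment Res→Out: bottleneck 7, flow now 7.
Augment Res→c→Out: bottleneck 5, flow now 12.
Augment Res→b→c→Out: bottleneck 2, flow now 14.
Augment Res→a→b→c→Out: bottleneck 6, flow now 20.
No augmenting path remains; maximum flow = 20.
In the residual graph, reachable from Res: {Res, a, b, d, e, f}.
Min-cut edges: Res→c (5), Res→Out (7), b→c (8); capacity 5 + 7 + 8 = 20.
Cut capacity 22 exceeds the max flow 20, so it is not minimum.

No — its capacity is 22, but the minimum cut has capacity 20.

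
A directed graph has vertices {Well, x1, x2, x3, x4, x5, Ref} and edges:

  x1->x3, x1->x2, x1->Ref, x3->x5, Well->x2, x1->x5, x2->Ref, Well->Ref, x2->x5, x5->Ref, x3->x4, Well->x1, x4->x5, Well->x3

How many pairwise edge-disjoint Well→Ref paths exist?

4

Assign every edge capacity 1; by Menger, the answer equals the max flow.
Path Well→Ref (+1); total 1.
Path Well→x1→Ref (+1); total 2.
Path Well→x2→Ref (+1); total 3.
Path Well→x3→x5→Ref (+1); total 4.
No residual Well→Ref path; max flow = 4.
Certifying cut of size 4: {Well→Ref, Well→x1, Well→x2, Well→x3}.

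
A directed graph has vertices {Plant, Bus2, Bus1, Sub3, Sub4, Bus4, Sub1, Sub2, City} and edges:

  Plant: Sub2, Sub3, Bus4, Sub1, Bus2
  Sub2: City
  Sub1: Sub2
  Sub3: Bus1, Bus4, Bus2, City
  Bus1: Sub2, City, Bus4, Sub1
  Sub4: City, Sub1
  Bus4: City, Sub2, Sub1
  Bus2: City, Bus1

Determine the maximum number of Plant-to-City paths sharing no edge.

Assign every edge capacity 1; by Menger, the answer equals the max flow.
Path Plant→Bus2→City (+1); total 1.
Path Plant→Sub3→City (+1); total 2.
Path Plant→Bus4→City (+1); total 3.
Path Plant→Sub2→City (+1); total 4.
No residual Plant→City path; max flow = 4.
Certifying cut of size 4: {Plant→Bus2, Plant→Bus4, Plant→Sub3, Sub2→City}.

4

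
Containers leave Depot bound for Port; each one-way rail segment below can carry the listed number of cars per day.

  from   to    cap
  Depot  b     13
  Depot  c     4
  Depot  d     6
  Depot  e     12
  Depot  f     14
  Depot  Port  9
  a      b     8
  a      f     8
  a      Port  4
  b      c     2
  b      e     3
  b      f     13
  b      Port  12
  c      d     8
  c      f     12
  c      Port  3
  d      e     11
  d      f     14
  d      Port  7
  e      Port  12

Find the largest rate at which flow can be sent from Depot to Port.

43

Augment Depot→Port: bottleneck 9, flow now 9.
Augment Depot→b→Port: bottleneck 12, flow now 21.
Augment Depot→c→Port: bottleneck 3, flow now 24.
Augment Depot→d→Port: bottleneck 6, flow now 30.
Augment Depot→e→Port: bottleneck 12, flow now 42.
Augment Depot→c→d→Port: bottleneck 1, flow now 43.
No augmenting path remains; maximum flow = 43.
In the residual graph, reachable from Depot: {Depot, b, c, d, e, f}.
Min-cut edges: Depot→Port (9), b→Port (12), c→Port (3), d→Port (7), e→Port (12); capacity 9 + 12 + 3 + 7 + 12 = 43.
This cut is saturated, so no flow can exceed 43.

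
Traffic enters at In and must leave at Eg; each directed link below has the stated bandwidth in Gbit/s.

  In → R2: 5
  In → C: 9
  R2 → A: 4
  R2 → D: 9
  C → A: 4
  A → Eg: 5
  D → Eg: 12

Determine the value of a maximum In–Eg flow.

Augment In→R2→A→Eg: bottleneck 4, flow now 4.
Augment In→R2→D→Eg: bottleneck 1, flow now 5.
Augment In→C→A→Eg: bottleneck 1, flow now 6.
Augment In→C→A→R2→D→Eg: bottleneck 3, flow now 9. (uses reverse residual edge)
No augmenting path remains; maximum flow = 9.
In the residual graph, reachable from In: {In, C}.
Min-cut edges: In→R2 (5), C→A (4); capacity 5 + 4 = 9.
This cut is saturated, so no flow can exceed 9.

9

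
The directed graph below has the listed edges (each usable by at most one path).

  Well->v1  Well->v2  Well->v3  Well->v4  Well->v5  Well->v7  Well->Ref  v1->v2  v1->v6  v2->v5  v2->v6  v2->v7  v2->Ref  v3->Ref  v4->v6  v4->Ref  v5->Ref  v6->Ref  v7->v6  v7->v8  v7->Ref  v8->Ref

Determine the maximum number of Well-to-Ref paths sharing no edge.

7

Assign every edge capacity 1; by Menger, the answer equals the max flow.
Path Well→Ref (+1); total 1.
Path Well→v2→Ref (+1); total 2.
Path Well→v3→Ref (+1); total 3.
Path Well→v4→Ref (+1); total 4.
Path Well→v5→Ref (+1); total 5.
Path Well→v7→Ref (+1); total 6.
Path Well→v1→v6→Ref (+1); total 7.
No residual Well→Ref path; max flow = 7.
Certifying cut of size 7: {Well→Ref, Well→v1, Well→v2, Well→v3, Well→v4, Well→v5, Well→v7}.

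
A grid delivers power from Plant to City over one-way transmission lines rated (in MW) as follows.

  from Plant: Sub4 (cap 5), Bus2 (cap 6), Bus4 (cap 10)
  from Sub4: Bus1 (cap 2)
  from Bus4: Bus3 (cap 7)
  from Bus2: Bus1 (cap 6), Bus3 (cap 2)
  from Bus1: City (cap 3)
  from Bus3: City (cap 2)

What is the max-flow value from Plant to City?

5

Augment Plant→Sub4→Bus1→City: bottleneck 2, flow now 2.
Augment Plant→Bus4→Bus3→City: bottleneck 2, flow now 4.
Augment Plant→Bus2→Bus1→City: bottleneck 1, flow now 5.
No augmenting path remains; maximum flow = 5.
In the residual graph, reachable from Plant: {Plant, Sub4, Bus4, Bus2, Bus1, Bus3}.
Min-cut edges: Bus1→City (3), Bus3→City (2); capacity 3 + 2 = 5.
This cut is saturated, so no flow can exceed 5.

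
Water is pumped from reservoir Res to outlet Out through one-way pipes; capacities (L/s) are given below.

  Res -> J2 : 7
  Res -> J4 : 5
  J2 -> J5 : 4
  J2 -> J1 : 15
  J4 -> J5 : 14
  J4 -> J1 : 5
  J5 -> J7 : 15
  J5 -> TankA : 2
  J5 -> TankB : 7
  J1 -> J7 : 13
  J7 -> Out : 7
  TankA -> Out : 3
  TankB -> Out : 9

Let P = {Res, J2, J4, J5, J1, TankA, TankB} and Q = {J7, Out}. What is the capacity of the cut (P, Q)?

40

Edges leaving {Res, J2, J4, J5, J1, TankA, TankB}: J5→J7 (15), J1→J7 (13), TankA→Out (3), TankB→Out (9).
Cut capacity = 15 + 13 + 3 + 9 = 40.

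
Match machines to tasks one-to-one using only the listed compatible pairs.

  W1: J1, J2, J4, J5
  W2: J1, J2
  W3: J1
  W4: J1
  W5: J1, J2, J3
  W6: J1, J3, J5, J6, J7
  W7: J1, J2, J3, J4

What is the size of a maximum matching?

Unit-capacity flow: source→left, listed edges, right→sink; max matching = max flow.
Augmenting path W1→J1 (+1); matched 1.
Augmenting path W2→J2 (+1); matched 2.
Augmenting path W5→J3 (+1); matched 3.
Augmenting path W6→J5 (+1); matched 4.
Augmenting path W7→J4 (+1); matched 5.
Augmenting path W3→J1→W1→J5→W6→J6 (+1); matched 6.
No augmenting path remains; maximum matching = 6.
König certificate: {W1, W2, W5, W6, W7, J1} is a vertex cover of size 6 (every listed pair touches it), so no matching can be larger.

6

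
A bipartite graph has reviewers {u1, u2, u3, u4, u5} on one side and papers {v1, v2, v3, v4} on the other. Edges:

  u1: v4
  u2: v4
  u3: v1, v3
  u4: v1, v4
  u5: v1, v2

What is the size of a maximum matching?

4

Unit-capacity flow: source→left, listed edges, right→sink; max matching = max flow.
Augmenting path u1→v4 (+1); matched 1.
Augmenting path u3→v1 (+1); matched 2.
Augmenting path u5→v2 (+1); matched 3.
Augmenting path u4→v1→u3→v3 (+1); matched 4.
No augmenting path remains; maximum matching = 4.
König certificate: {u3, u4, u5, v4} is a vertex cover of size 4 (every listed pair touches it), so no matching can be larger.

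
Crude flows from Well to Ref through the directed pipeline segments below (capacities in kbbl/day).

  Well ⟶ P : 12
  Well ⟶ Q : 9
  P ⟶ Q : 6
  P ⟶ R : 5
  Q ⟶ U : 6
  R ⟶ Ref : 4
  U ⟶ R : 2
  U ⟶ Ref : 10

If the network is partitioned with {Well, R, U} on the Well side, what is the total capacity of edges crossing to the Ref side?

35

Edges leaving {Well, R, U}: Well→P (12), Well→Q (9), R→Ref (4), U→Ref (10).
Cut capacity = 12 + 9 + 4 + 10 = 35.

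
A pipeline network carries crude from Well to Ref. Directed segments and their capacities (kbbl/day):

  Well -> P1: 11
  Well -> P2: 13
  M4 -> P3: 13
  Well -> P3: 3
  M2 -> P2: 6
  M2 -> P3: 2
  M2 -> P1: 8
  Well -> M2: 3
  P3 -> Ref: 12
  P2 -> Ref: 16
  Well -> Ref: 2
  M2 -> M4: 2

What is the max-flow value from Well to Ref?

Augment Well→Ref: bottleneck 2, flow now 2.
Augment Well→P2→Ref: bottleneck 13, flow now 15.
Augment Well→P3→Ref: bottleneck 3, flow now 18.
Augment Well→M2→P2→Ref: bottleneck 3, flow now 21.
No augmenting path remains; maximum flow = 21.
In the residual graph, reachable from Well: {Well, P1}.
Min-cut edges: Well→P2 (13), Well→M2 (3), Well→P3 (3), Well→Ref (2); capacity 13 + 3 + 3 + 2 = 21.
This cut is saturated, so no flow can exceed 21.

21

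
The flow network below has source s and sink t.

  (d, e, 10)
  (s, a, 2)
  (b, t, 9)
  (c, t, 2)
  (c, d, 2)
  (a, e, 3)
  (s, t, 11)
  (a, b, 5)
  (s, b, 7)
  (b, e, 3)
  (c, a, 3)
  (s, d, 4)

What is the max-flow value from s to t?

20

Augment s→t: bottleneck 11, flow now 11.
Augment s→b→t: bottleneck 7, flow now 18.
Augment s→a→b→t: bottleneck 2, flow now 20.
No augmenting path remains; maximum flow = 20.
In the residual graph, reachable from s: {s, d, e}.
Min-cut edges: s→a (2), s→b (7), s→t (11); capacity 2 + 7 + 11 = 20.
This cut is saturated, so no flow can exceed 20.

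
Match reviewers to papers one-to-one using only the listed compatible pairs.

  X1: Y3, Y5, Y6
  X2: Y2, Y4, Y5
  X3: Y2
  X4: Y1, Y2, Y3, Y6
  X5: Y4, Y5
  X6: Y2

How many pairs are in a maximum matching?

Unit-capacity flow: source→left, listed edges, right→sink; max matching = max flow.
Augmenting path X1→Y3 (+1); matched 1.
Augmenting path X2→Y2 (+1); matched 2.
Augmenting path X4→Y1 (+1); matched 3.
Augmenting path X5→Y4 (+1); matched 4.
Augmenting path X3→Y2→X2→Y5 (+1); matched 5.
No augmenting path remains; maximum matching = 5.
König certificate: {X1, X2, X4, X5, Y2} is a vertex cover of size 5 (every listed pair touches it), so no matching can be larger.

5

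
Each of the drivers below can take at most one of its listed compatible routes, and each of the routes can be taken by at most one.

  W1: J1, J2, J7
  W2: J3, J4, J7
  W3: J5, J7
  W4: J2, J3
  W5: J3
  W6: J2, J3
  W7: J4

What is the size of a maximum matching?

6

Unit-capacity flow: source→left, listed edges, right→sink; max matching = max flow.
Augmenting path W1→J1 (+1); matched 1.
Augmenting path W2→J3 (+1); matched 2.
Augmenting path W3→J5 (+1); matched 3.
Augmenting path W4→J2 (+1); matched 4.
Augmenting path W7→J4 (+1); matched 5.
Augmenting path W5→J3→W2→J7 (+1); matched 6.
No augmenting path remains; maximum matching = 6.
König certificate: {W1, W2, W3, W7, J2, J3} is a vertex cover of size 6 (every listed pair touches it), so no matching can be larger.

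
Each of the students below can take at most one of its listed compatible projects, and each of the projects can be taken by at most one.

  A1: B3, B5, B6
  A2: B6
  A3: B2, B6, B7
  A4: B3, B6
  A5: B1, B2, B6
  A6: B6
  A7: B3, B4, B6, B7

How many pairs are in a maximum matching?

6

Unit-capacity flow: source→left, listed edges, right→sink; max matching = max flow.
Augmenting path A1→B3 (+1); matched 1.
Augmenting path A2→B6 (+1); matched 2.
Augmenting path A3→B2 (+1); matched 3.
Augmenting path A5→B1 (+1); matched 4.
Augmenting path A7→B4 (+1); matched 5.
Augmenting path A4→B3→A1→B5 (+1); matched 6.
No augmenting path remains; maximum matching = 6.
König certificate: {A1, A3, A4, A5, A7, B6} is a vertex cover of size 6 (every listed pair touches it), so no matching can be larger.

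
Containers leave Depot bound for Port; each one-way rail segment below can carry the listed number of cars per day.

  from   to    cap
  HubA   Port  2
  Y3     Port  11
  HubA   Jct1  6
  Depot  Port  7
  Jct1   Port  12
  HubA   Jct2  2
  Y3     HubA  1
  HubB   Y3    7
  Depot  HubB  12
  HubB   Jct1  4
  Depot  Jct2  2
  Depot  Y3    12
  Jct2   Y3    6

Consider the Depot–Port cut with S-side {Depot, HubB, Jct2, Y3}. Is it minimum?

Given cut capacity: 7 + 4 + 1 + 11 = 23.
Augment Depot→Port: bottleneck 7, flow now 7.
Augment Depot→Y3→Port: bottleneck 11, flow now 18.
Augment Depot→HubB→Jct1→Port: bottleneck 4, flow now 22.
Augment Depot→Y3→HubA→Port: bottleneck 1, flow now 23.
No augmenting path remains; maximum flow = 23.
Cut capacity 23 equals the max flow, so it is a minimum cut.

Yes — it is a minimum cut (capacity 23).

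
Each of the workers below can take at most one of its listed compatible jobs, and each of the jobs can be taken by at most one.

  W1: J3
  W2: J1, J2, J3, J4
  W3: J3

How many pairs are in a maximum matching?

2

Unit-capacity flow: source→left, listed edges, right→sink; max matching = max flow.
Augmenting path W1→J3 (+1); matched 1.
Augmenting path W2→J1 (+1); matched 2.
No augmenting path remains; maximum matching = 2.
König certificate: {W2, J3} is a vertex cover of size 2 (every listed pair touches it), so no matching can be larger.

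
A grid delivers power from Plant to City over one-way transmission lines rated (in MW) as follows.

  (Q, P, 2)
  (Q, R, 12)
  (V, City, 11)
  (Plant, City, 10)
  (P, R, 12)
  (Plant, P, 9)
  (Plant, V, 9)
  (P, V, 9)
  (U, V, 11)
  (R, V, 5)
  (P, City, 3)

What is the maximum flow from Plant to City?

Augment Plant→City: bottleneck 10, flow now 10.
Augment Plant→P→City: bottleneck 3, flow now 13.
Augment Plant→V→City: bottleneck 9, flow now 22.
Augment Plant→P→V→City: bottleneck 2, flow now 24.
No augmenting path remains; maximum flow = 24.
In the residual graph, reachable from Plant: {Plant, P, R, V}.
Min-cut edges: Plant→City (10), P→City (3), V→City (11); capacity 10 + 3 + 11 = 24.
This cut is saturated, so no flow can exceed 24.

24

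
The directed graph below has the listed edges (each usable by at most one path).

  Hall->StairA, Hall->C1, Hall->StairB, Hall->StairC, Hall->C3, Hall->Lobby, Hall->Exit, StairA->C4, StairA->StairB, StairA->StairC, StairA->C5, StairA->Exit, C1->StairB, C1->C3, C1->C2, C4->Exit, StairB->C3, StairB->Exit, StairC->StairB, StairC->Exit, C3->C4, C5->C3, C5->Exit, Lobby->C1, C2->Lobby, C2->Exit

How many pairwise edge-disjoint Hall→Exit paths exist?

Assign every edge capacity 1; by Menger, the answer equals the max flow.
Path Hall→Exit (+1); total 1.
Path Hall→StairA→Exit (+1); total 2.
Path Hall→StairB→Exit (+1); total 3.
Path Hall→StairC→Exit (+1); total 4.
Path Hall→C1→C2→Exit (+1); total 5.
Path Hall→C3→C4→Exit (+1); total 6.
No residual Hall→Exit path; max flow = 6.
Certifying cut of size 6: {C1→C2, C3→C4, Hall→Exit, Hall→StairA, Hall→StairC, StairB→Exit}.

6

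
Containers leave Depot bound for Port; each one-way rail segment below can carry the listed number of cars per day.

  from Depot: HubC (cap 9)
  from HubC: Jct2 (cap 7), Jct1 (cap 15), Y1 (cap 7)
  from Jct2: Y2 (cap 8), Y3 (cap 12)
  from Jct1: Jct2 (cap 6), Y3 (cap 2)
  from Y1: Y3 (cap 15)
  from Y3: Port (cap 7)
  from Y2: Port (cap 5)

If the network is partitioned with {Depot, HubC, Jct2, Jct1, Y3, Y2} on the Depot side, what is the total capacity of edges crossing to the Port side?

Edges leaving {Depot, HubC, Jct2, Jct1, Y3, Y2}: HubC→Y1 (7), Y3→Port (7), Y2→Port (5).
Cut capacity = 7 + 7 + 5 = 19.

19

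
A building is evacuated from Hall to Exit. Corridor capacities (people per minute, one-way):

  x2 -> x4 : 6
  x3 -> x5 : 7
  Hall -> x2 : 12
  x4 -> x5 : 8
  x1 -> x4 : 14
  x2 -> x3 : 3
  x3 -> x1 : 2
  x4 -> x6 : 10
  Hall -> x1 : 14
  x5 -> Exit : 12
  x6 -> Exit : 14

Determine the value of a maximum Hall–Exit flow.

21

Augment Hall→x1→x4→x5→Exit: bottleneck 8, flow now 8.
Augment Hall→x1→x4→x6→Exit: bottleneck 6, flow now 14.
Augment Hall→x2→x3→x5→Exit: bottleneck 3, flow now 17.
Augment Hall→x2→x4→x6→Exit: bottleneck 4, flow now 21.
No augmenting path remains; maximum flow = 21.
In the residual graph, reachable from Hall: {Hall, x1, x2, x4}.
Min-cut edges: x2→x3 (3), x4→x5 (8), x4→x6 (10); capacity 3 + 8 + 10 = 21.
This cut is saturated, so no flow can exceed 21.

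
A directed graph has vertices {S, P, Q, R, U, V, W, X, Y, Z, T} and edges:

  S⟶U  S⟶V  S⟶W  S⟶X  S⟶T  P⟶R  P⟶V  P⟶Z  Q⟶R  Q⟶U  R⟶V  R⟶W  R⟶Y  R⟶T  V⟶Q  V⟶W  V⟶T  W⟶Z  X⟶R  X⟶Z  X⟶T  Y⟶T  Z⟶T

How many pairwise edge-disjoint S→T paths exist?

4

Assign every edge capacity 1; by Menger, the answer equals the max flow.
Path S→T (+1); total 1.
Path S→V→T (+1); total 2.
Path S→X→T (+1); total 3.
Path S→W→Z→T (+1); total 4.
No residual S→T path; max flow = 4.
Certifying cut of size 4: {S→T, S→V, S→W, S→X}.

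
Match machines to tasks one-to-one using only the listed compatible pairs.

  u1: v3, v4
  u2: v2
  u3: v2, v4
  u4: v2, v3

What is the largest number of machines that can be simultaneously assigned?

Unit-capacity flow: source→left, listed edges, right→sink; max matching = max flow.
Augmenting path u1→v3 (+1); matched 1.
Augmenting path u2→v2 (+1); matched 2.
Augmenting path u3→v4 (+1); matched 3.
No augmenting path remains; maximum matching = 3.
König certificate: {v2, v3, v4} is a vertex cover of size 3 (every listed pair touches it), so no matching can be larger.

3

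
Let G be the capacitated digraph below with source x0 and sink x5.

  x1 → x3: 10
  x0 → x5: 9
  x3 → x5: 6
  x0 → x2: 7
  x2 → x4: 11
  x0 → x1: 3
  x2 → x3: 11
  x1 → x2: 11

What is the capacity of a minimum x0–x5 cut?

Augment x0→x5: bottleneck 9, flow now 9.
Augment x0→x1→x3→x5: bottleneck 3, flow now 12.
Augment x0→x2→x3→x5: bottleneck 3, flow now 15.
No augmenting path remains; maximum flow = 15.
By max-flow min-cut, the minimum cut capacity equals the max flow.
In the residual graph, reachable from x0: {x0, x1, x2, x3, x4}.
Min-cut edges: x0→x5 (9), x3→x5 (6); capacity 9 + 6 = 15.

15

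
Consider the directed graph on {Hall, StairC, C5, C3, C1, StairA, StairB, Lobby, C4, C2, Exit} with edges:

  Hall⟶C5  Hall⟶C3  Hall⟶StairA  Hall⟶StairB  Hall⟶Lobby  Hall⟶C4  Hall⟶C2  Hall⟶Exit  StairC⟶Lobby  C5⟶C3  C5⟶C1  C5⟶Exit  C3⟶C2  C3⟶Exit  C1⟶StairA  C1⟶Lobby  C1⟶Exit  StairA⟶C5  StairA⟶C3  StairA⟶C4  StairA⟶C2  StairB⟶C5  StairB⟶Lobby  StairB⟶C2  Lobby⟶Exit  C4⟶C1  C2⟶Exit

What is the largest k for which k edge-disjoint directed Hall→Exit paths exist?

Assign every edge capacity 1; by Menger, the answer equals the max flow.
Path Hall→Exit (+1); total 1.
Path Hall→C5→Exit (+1); total 2.
Path Hall→C3→Exit (+1); total 3.
Path Hall→Lobby→Exit (+1); total 4.
Path Hall→C2→Exit (+1); total 5.
Path Hall→C4→C1→Exit (+1); total 6.
No residual Hall→Exit path; max flow = 6.
Certifying cut of size 6: {C1→Exit, C2→Exit, C3→Exit, C5→Exit, Hall→Exit, Lobby→Exit}.

6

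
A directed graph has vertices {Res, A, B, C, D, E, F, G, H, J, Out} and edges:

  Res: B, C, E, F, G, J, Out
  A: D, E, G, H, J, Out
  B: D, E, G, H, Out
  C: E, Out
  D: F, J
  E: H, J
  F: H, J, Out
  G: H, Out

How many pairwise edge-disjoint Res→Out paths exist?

5

Assign every edge capacity 1; by Menger, the answer equals the max flow.
Path Res→Out (+1); total 1.
Path Res→B→Out (+1); total 2.
Path Res→C→Out (+1); total 3.
Path Res→F→Out (+1); total 4.
Path Res→G→Out (+1); total 5.
No residual Res→Out path; max flow = 5.
Certifying cut of size 5: {Res→B, Res→C, Res→F, Res→G, Res→Out}.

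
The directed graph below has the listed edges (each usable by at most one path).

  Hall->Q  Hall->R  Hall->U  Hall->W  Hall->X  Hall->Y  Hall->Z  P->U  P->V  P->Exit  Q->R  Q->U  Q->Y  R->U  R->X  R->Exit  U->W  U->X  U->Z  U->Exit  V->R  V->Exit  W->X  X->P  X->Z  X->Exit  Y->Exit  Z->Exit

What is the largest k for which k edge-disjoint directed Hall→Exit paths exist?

Assign every edge capacity 1; by Menger, the answer equals the max flow.
Path Hall→R→Exit (+1); total 1.
Path Hall→U→Exit (+1); total 2.
Path Hall→X→Exit (+1); total 3.
Path Hall→Y→Exit (+1); total 4.
Path Hall→Z→Exit (+1); total 5.
Path Hall→W→X→P→Exit (+1); total 6.
No residual Hall→Exit path; max flow = 6.
Certifying cut of size 6: {R→Exit, U→Exit, X→Exit, X→P, Y→Exit, Z→Exit}.

6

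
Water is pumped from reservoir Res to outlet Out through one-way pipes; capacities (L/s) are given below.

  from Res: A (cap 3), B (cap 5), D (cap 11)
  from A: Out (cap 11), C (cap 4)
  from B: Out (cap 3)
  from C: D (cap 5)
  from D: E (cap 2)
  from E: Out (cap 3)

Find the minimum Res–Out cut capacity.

8

Augment Res→A→Out: bottleneck 3, flow now 3.
Augment Res→B→Out: bottleneck 3, flow now 6.
Augment Res→D→E→Out: bottleneck 2, flow now 8.
No augmenting path remains; maximum flow = 8.
By max-flow min-cut, the minimum cut capacity equals the max flow.
In the residual graph, reachable from Res: {Res, B, D}.
Min-cut edges: Res→A (3), B→Out (3), D→E (2); capacity 3 + 3 + 2 = 8.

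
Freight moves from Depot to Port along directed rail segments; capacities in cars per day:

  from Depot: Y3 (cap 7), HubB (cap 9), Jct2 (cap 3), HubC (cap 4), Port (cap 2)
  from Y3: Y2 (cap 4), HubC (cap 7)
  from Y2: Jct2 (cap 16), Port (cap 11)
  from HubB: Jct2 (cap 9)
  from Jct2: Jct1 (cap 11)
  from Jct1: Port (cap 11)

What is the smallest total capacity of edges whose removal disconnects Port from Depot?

Augment Depot→Port: bottleneck 2, flow now 2.
Augment Depot→Y3→Y2→Port: bottleneck 4, flow now 6.
Augment Depot→Jct2→Jct1→Port: bottleneck 3, flow now 9.
Augment Depot→HubB→Jct2→Jct1→Port: bottleneck 8, flow now 17.
No augmenting path remains; maximum flow = 17.
By max-flow min-cut, the minimum cut capacity equals the max flow.
In the residual graph, reachable from Depot: {Depot, Y3, HubB, Jct2, HubC}.
Min-cut edges: Depot→Port (2), Y3→Y2 (4), Jct2→Jct1 (11); capacity 2 + 4 + 11 = 17.

17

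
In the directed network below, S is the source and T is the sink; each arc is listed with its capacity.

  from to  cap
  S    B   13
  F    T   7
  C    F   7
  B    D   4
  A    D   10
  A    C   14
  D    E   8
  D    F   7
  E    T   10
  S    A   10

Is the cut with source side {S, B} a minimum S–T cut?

Yes — it is a minimum cut (capacity 14).

Given cut capacity: 10 + 4 = 14.
Augment S→A→C→F→T: bottleneck 7, flow now 7.
Augment S→A→D→E→T: bottleneck 3, flow now 10.
Augment S→B→D→E→T: bottleneck 4, flow now 14.
No augmenting path remains; maximum flow = 14.
Cut capacity 14 equals the max flow, so it is a minimum cut.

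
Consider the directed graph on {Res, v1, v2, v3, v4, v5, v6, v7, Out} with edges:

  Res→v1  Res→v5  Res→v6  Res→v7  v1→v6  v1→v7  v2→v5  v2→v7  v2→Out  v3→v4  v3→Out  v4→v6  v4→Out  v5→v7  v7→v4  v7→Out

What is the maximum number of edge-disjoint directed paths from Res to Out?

2

Assign every edge capacity 1; by Menger, the answer equals the max flow.
Path Res→v7→Out (+1); total 1.
Path Res→v1→v7→v4→Out (+1); total 2.
No residual Res→Out path; max flow = 2.
Certifying cut of size 2: {v7→Out, v7→v4}.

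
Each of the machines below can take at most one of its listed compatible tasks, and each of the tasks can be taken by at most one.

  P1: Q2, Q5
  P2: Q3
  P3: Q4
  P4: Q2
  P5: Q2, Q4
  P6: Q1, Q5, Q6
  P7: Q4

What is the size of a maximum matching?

5

Unit-capacity flow: source→left, listed edges, right→sink; max matching = max flow.
Augmenting path P1→Q2 (+1); matched 1.
Augmenting path P2→Q3 (+1); matched 2.
Augmenting path P3→Q4 (+1); matched 3.
Augmenting path P6→Q1 (+1); matched 4.
Augmenting path P4→Q2→P1→Q5 (+1); matched 5.
No augmenting path remains; maximum matching = 5.
König certificate: {P1, P2, P6, Q2, Q4} is a vertex cover of size 5 (every listed pair touches it), so no matching can be larger.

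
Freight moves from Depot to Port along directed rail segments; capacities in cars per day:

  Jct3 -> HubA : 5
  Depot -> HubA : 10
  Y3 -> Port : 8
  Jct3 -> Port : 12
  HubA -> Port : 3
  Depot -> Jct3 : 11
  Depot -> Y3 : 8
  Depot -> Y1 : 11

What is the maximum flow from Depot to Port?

Augment Depot→Y3→Port: bottleneck 8, flow now 8.
Augment Depot→Jct3→Port: bottleneck 11, flow now 19.
Augment Depot→HubA→Port: bottleneck 3, flow now 22.
No augmenting path remains; maximum flow = 22.
In the residual graph, reachable from Depot: {Depot, Y1, HubA}.
Min-cut edges: Depot→Y3 (8), Depot→Jct3 (11), HubA→Port (3); capacity 8 + 11 + 3 = 22.
This cut is saturated, so no flow can exceed 22.

22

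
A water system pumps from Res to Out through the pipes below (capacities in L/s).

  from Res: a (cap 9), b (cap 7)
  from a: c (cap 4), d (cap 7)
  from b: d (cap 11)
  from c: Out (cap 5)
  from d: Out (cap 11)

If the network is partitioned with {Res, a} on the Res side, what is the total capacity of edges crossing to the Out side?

18

Edges leaving {Res, a}: Res→b (7), a→c (4), a→d (7).
Cut capacity = 7 + 4 + 7 = 18.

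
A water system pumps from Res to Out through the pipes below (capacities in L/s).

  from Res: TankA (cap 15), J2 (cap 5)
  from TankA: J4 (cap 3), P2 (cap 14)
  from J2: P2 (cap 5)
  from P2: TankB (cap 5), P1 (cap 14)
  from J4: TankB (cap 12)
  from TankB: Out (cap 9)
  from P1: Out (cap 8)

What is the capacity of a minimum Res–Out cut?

Augment Res→TankA→P2→TankB→Out: bottleneck 5, flow now 5.
Augment Res→TankA→P2→P1→Out: bottleneck 8, flow now 13.
Augment Res→TankA→J4→TankB→Out: bottleneck 2, flow now 15.
Augment Res→J2→P2→TankA→J4→TankB→Out: bottleneck 1, flow now 16. (uses reverse residual edge)
No augmenting path remains; maximum flow = 16.
By max-flow min-cut, the minimum cut capacity equals the max flow.
In the residual graph, reachable from Res: {Res, TankA, J2, P2, P1}.
Min-cut edges: TankA→J4 (3), P2→TankB (5), P1→Out (8); capacity 3 + 5 + 8 = 16.

16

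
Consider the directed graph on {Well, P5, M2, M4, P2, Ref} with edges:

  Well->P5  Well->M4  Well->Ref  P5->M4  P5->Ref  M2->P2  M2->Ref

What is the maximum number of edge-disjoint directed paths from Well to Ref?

Assign every edge capacity 1; by Menger, the answer equals the max flow.
Path Well→Ref (+1); total 1.
Path Well→P5→Ref (+1); total 2.
No residual Well→Ref path; max flow = 2.
Certifying cut of size 2: {Well→P5, Well→Ref}.

2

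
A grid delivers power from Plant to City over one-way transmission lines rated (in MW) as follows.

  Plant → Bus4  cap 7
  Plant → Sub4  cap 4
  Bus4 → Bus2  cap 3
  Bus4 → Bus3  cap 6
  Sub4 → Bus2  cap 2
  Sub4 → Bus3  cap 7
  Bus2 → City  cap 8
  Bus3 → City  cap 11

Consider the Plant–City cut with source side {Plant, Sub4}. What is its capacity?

Edges leaving {Plant, Sub4}: Plant→Bus4 (7), Sub4→Bus2 (2), Sub4→Bus3 (7).
Cut capacity = 7 + 2 + 7 = 16.

16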